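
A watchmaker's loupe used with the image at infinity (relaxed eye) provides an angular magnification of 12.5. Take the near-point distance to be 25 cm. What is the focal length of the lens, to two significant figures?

2.0 cm

For the image at infinity, M = D/f.
f = D/M = 25/12.5 = 2.000 cm.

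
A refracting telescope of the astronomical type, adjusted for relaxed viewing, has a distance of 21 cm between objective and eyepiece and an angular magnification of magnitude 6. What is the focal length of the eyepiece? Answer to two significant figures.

In normal adjustment the tube length equals f_obj + f_eye and |M| = f_obj/f_eye.
So f_obj = 6 f_eye and 6 f_eye + f_eye = 21 cm, giving f_eye = 21/7 = 3.000 cm and f_obj = 18.000 cm.

3.0 cm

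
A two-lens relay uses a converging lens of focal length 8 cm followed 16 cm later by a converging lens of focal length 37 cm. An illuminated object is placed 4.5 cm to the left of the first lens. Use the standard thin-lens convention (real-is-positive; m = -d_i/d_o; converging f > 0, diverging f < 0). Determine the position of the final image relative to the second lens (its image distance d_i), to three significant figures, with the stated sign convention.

-90.8 cm

Lens 1: 1/d_i1 = 1/f_1 - 1/d_o1 = 1/8 - 1/4.5 = -0.09722 cm^-1, so d_i1 = -10.286 cm.
With d_i1 < 0 the first image is virtual and lies on the object side; the object distance for lens 2 is d_o2 = 16 - (-10.286) = 26.286 cm.
Lens 2: 1/d_i2 = 1/f_2 - 1/d_o2 = 1/37 - 1/(26.286) = -0.01102 cm^-1, so d_i2 = -90.773 cm.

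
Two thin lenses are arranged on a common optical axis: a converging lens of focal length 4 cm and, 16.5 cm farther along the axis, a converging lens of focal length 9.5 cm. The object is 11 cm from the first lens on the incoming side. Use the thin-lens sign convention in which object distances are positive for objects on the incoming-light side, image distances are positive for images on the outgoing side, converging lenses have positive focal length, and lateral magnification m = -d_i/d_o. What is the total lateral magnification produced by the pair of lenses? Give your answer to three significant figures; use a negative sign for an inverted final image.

7.60

Lens 1: 1/d_i1 = 1/f_1 - 1/d_o1 = 1/4 - 1/11 = 0.15909 cm^-1, so d_i1 = 6.286 cm.
m_1 = -(6.286)/11 = -0.5714.
Object distance for lens 2: d_o2 = 16.5 - 6.286 = 10.214 cm.
Lens 2: 1/d_i2 = 1/f_2 - 1/d_o2 = 1/9.5 - 1/(10.214) = 0.00736 cm^-1, so d_i2 = 135.850 cm.
m_2 = -(135.850)/(10.214) = -13.3000.
Overall magnification: m = m_1 m_2 = 7.6000.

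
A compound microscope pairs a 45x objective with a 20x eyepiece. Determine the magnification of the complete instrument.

The overall magnification of a compound microscope is the product of the objective and eyepiece magnifications:
M = M_obj x M_eye = 45 x 20 = 900.

900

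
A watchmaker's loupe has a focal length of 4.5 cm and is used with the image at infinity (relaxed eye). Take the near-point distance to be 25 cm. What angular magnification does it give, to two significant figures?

5.6

M = D/f = 25/4.5 = 5.556.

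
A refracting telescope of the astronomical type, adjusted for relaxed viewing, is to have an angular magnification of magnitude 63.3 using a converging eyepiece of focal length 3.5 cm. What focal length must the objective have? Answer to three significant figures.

|M| = f_obj/|f_eye|, so f_obj = |M| x |f_eye| = 63.3 x 3.5 = 221.550 cm.

222 cm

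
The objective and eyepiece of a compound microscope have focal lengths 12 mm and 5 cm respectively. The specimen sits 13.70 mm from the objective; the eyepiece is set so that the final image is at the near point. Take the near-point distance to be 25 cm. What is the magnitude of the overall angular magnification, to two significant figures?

Convert to cm: f_obj = 12 mm = 1.2 cm; d_o = 13.70 mm = 1.37 cm.
Objective: 1/d_i = 1/f_obj - 1/d_o = 1/1.2 - 1/1.37 = 0.10341 cm^-1, so d_i = 9.671 cm.
m_obj = -d_i/d_o = -9.671/1.37 = -7.059.
Eyepiece angular magnification (image at near point): M_eye = 1 + D/f_e = 1 + 25/5 = 6.000.
Overall M = m_obj x M_eye = (-7.059)(6.000) = -42.35.
|M| = 42.35.

42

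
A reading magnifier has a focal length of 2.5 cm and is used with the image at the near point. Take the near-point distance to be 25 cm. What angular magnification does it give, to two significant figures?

M = 1 + D/f = 1 + 25/2.5 = 11.000.

11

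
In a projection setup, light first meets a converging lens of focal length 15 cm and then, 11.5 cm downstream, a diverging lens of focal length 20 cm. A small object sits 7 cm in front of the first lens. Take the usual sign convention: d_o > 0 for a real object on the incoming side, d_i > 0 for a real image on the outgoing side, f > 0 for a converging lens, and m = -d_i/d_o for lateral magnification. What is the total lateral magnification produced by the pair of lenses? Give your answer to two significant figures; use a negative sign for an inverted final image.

0.84

Applying the thin-lens equation to the first lens, 1/15 = 1/7 + 1/d_i1, which gives d_i1 = -13.125 cm.
Its lateral magnification is m_1 = -d_i1/d_o1 = -(-13.125)/7 = 1.8750.
With d_i1 < 0 the first image is virtual and lies on the object side; the object distance for lens 2 is d_o2 = 11.5 - (-13.125) = 24.625 cm.
Applying the thin-lens equation again with f_2 = -20 cm and d_o2 = 24.625 cm gives d_i2 = -11.036 cm.
m_2 = -(-11.036)/(24.625) = 0.4482.
Overall magnification: m = m_1 m_2 = 0.8403.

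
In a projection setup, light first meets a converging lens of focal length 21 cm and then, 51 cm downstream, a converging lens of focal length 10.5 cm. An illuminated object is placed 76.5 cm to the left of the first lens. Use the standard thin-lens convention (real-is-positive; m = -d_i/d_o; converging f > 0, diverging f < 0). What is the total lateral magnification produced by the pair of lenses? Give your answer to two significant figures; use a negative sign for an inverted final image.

0.34

Applying the thin-lens equation to the first lens, 1/21 = 1/76.5 + 1/d_i1, which gives d_i1 = 28.946 cm.
Its lateral magnification is m_1 = -d_i1/d_o1 = -(28.946)/76.5 = -0.3784.
The intermediate image is 28.946 cm to the right of lens 1, so d_o2 = L - d_i1 = 51 - 28.946 = 22.054 cm.
Applying the thin-lens equation again with f_2 = 10.5 cm and d_o2 = 22.054 cm gives d_i2 = 20.042 cm.
m_2 = -(20.042)/(22.054) = -0.9088.
Total m = m_1 x m_2 = (-0.3784)(-0.9088) = 0.3439.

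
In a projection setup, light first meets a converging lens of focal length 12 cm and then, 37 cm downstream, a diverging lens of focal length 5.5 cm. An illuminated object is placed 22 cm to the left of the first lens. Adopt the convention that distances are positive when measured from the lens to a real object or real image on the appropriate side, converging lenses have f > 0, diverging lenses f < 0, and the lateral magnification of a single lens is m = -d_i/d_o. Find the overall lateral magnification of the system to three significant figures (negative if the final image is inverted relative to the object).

First lens: d_i1 = 1/(1/12 - 1/22) = 26.400 cm.
m_1 = -(26.400)/22 = -1.2000.
Object distance for lens 2: d_o2 = 37 - 26.400 = 10.600 cm.
Second lens: d_i2 = 1/(1/(-5.5) - 1/(10.600)) = -3.621 cm.
m_2 = -(-3.621)/(10.600) = 0.3416.
Overall magnification: m = m_1 m_2 = -0.4099.

-0.410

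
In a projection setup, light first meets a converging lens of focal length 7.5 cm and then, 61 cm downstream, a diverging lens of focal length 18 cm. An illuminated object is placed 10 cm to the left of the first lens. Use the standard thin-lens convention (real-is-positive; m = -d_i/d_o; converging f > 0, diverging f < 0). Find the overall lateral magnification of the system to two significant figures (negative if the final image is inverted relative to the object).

-1.1

First lens: d_i1 = 1/(1/7.5 - 1/10) = 30.000 cm.
m_1 = -(30.000)/10 = -3.0000.
Object distance for lens 2: d_o2 = 61 - 30.000 = 31.000 cm.
Second lens: d_i2 = 1/(1/(-18) - 1/(31.000)) = -11.388 cm.
m_2 = -(-11.388)/(31.000) = 0.3673.
The system's lateral magnification is m_1 m_2 = (-3.0000)(0.3673) = -1.1020.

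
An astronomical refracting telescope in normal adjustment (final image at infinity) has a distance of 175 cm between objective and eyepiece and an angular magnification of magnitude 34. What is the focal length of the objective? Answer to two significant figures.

In normal adjustment the tube length equals f_obj + f_eye and |M| = f_obj/f_eye.
So f_obj = 34 f_eye and 34 f_eye + f_eye = 175 cm, giving f_eye = 175/35 = 5.000 cm and f_obj = 170.000 cm.

170 cm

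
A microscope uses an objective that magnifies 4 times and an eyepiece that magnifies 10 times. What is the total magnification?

The overall magnification of a compound microscope is the product of the objective and eyepiece magnifications:
M = M_obj x M_eye = 4 x 10 = 40.

40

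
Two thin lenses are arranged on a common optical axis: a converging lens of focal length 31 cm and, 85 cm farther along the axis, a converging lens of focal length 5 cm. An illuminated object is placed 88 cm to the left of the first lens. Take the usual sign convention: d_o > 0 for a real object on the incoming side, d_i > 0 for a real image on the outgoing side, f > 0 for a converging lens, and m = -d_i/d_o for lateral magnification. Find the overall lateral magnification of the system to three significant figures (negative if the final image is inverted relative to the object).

0.0846

First lens: d_i1 = 1/(1/31 - 1/88) = 47.860 cm.
m_1 = -(47.860)/88 = -0.5439.
The intermediate image is 47.860 cm to the right of lens 1, so d_o2 = L - d_i1 = 85 - 47.860 = 37.140 cm.
Second lens: d_i2 = 1/(1/5 - 1/(37.140)) = 5.778 cm.
m_2 = -(5.778)/(37.140) = -0.1556.
The system's lateral magnification is m_1 m_2 = (-0.5439)(-0.1556) = 0.0846.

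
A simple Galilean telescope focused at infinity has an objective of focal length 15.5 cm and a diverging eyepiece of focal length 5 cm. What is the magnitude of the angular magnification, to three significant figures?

3.10

|M| = f_obj/|f_eye| = 15.5/5 = 3.100.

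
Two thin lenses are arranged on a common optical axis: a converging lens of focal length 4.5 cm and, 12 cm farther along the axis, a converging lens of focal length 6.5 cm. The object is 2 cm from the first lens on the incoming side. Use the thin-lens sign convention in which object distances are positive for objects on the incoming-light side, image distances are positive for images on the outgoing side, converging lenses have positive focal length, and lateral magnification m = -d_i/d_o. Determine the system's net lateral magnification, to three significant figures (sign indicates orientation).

-1.29

Applying the thin-lens equation to the first lens, 1/4.5 = 1/2 + 1/d_i1, which gives d_i1 = -3.600 cm.
Its lateral magnification is m_1 = -d_i1/d_o1 = -(-3.600)/2 = 1.8000.
With d_i1 < 0 the first image is virtual and lies on the object side; the object distance for lens 2 is d_o2 = 12 - (-3.600) = 15.600 cm.
Applying the thin-lens equation again with f_2 = 6.5 cm and d_o2 = 15.600 cm gives d_i2 = 11.143 cm.
m_2 = -(11.143)/(15.600) = -0.7143.
Total m = m_1 x m_2 = (1.8000)(-0.7143) = -1.2857.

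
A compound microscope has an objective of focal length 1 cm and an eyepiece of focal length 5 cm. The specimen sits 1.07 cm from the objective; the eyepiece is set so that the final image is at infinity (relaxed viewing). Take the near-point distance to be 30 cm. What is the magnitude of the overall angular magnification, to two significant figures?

Objective: 1/d_i = 1/f_obj - 1/d_o = 1/1 - 1/1.07 = 0.06542 cm^-1, so d_i = 15.286 cm.
m_obj = -d_i/d_o = -15.286/1.07 = -14.286.
Eyepiece angular magnification (image at infinity): M_eye = D/f_e = 30/5 = 6.000.
Overall M = m_obj x M_eye = (-14.286)(6.000) = -85.71.
|M| = 85.71.

86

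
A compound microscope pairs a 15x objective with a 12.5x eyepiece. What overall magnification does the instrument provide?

The overall magnification of a compound microscope is the product of the objective and eyepiece magnifications:
M = M_obj x M_eye = 15 x 12.5 = 187.5.

187.5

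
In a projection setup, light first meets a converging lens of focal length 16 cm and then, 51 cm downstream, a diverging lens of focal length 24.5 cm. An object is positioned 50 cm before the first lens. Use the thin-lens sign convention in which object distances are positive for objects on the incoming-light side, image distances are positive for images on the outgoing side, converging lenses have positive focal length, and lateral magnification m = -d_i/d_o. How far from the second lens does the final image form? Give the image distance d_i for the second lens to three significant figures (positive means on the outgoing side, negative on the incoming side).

Applying the thin-lens equation to the first lens, 1/16 = 1/50 + 1/d_i1, which gives d_i1 = 23.529 cm.
That image sits 27.471 cm in front of the second lens, so d_o2 = 27.471 cm.
Applying the thin-lens equation again with f_2 = -24.5 cm and d_o2 = 27.471 cm gives d_i2 = -12.950 cm.

-13.0 cm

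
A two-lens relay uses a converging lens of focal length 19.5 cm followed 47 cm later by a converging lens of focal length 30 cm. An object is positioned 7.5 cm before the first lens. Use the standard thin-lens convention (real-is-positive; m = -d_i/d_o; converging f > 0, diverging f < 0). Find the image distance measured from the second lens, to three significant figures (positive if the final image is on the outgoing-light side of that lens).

60.8 cm

Lens 1: 1/d_i1 = 1/f_1 - 1/d_o1 = 1/19.5 - 1/7.5 = -0.08205 cm^-1, so d_i1 = -12.188 cm.
The intermediate image is virtual, 12.188 cm to the left of lens 1, so d_o2 = L - d_i1 = 47 - (-12.188) = 59.188 cm.
Lens 2: 1/d_i2 = 1/f_2 - 1/d_o2 = 1/30 - 1/(59.188) = 0.01644 cm^-1, so d_i2 = 60.835 cm.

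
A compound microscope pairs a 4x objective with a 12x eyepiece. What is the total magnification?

48

The overall magnification of a compound microscope is the product of the objective and eyepiece magnifications:
M = M_obj x M_eye = 4 x 12 = 48.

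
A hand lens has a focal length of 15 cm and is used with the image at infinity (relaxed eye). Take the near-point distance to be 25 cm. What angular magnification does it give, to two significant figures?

1.7

M = D/f = 25/15 = 1.667.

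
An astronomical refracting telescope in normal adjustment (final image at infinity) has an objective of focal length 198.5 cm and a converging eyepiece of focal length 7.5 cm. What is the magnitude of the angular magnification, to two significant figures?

|M| = f_obj/|f_eye| = 198.5/7.5 = 26.467.

26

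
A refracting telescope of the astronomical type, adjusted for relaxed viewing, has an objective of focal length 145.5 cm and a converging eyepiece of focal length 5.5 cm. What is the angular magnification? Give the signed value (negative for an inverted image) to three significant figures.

M = -f_obj/f_eye = -145.5/(5.5) = -26.455.

-26.5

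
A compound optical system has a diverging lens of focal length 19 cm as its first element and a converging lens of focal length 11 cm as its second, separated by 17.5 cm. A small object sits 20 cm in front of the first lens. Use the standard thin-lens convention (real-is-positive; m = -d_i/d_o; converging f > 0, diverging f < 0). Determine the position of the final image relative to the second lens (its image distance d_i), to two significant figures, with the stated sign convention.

Applying the thin-lens equation to the first lens, 1/(-19) = 1/20 + 1/d_i1, which gives d_i1 = -9.744 cm.
The intermediate image is virtual, 9.744 cm to the left of lens 1, so d_o2 = L - d_i1 = 17.5 - (-9.744) = 27.244 cm.
Applying the thin-lens equation again with f_2 = 11 cm and d_o2 = 27.244 cm gives d_i2 = 18.449 cm.

18 cm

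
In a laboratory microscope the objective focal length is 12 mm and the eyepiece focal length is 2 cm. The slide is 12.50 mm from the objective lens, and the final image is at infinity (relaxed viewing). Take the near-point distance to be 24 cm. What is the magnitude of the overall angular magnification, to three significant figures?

288

Convert to cm: f_obj = 12 mm = 1.2 cm; d_o = 12.50 mm = 1.25 cm.
Objective: 1/d_i = 1/f_obj - 1/d_o = 1/1.2 - 1/1.25 = 0.03333 cm^-1, so d_i = 30.000 cm.
m_obj = -d_i/d_o = -30.000/1.25 = -24.000.
Eyepiece angular magnification (image at infinity): M_eye = D/f_e = 24/2 = 12.000.
Overall M = m_obj x M_eye = (-24.000)(12.000) = -288.00.
|M| = 288.00.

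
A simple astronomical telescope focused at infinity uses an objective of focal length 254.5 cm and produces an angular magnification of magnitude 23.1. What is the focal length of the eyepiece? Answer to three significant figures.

11.0 cm

|M| = f_obj/f_eye, so f_eye = f_obj/|M| = 254.5/23.1 = 11.017 cm.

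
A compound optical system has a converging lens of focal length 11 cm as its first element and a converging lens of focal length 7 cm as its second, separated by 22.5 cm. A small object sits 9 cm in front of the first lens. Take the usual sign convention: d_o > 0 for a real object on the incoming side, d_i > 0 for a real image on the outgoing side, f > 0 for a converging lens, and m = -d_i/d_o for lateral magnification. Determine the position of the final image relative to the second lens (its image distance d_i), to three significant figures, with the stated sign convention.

7.75 cm

First lens: d_i1 = 1/(1/11 - 1/9) = -49.500 cm.
With d_i1 < 0 the first image is virtual and lies on the object side; the object distance for lens 2 is d_o2 = 22.5 - (-49.500) = 72.000 cm.
Second lens: d_i2 = 1/(1/7 - 1/(72.000)) = 7.754 cm.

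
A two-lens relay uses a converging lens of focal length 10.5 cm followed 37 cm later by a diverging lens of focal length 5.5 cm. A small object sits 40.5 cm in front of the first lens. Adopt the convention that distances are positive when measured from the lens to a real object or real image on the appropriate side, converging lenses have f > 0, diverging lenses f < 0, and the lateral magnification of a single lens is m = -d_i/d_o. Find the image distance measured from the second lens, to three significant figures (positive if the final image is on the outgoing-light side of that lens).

Applying the thin-lens equation to the first lens, 1/10.5 = 1/40.5 + 1/d_i1, which gives d_i1 = 14.175 cm.
Object distance for lens 2: d_o2 = 37 - 14.175 = 22.825 cm.
Applying the thin-lens equation again with f_2 = -5.5 cm and d_o2 = 22.825 cm gives d_i2 = -4.432 cm.

-4.43 cm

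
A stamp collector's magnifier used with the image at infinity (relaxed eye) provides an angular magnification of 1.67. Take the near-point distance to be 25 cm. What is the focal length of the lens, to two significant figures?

For the image at infinity, M = D/f.
f = D/M = 25/1.67 = 14.970 cm.

15 cm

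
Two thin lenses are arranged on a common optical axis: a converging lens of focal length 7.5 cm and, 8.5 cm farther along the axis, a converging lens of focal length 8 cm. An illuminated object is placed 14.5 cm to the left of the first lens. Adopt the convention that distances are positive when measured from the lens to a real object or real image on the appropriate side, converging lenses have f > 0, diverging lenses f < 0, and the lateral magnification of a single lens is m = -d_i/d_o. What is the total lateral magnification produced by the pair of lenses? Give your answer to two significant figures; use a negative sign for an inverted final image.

Applying the thin-lens equation to the first lens, 1/7.5 = 1/14.5 + 1/d_i1, which gives d_i1 = 15.536 cm.
Its lateral magnification is m_1 = -d_i1/d_o1 = -(15.536)/14.5 = -1.0714.
Since 15.536 cm > 8.5 cm, the first image lies past the second lens and serves as a virtual object: d_o2 = L - d_i1 = -7.036 cm.
Applying the thin-lens equation again with f_2 = 8 cm and d_o2 = -7.036 cm gives d_i2 = 3.743 cm.
m_2 = -(3.743)/(-7.036) = 0.5321.
The system's lateral magnification is m_1 m_2 = (-1.0714)(0.5321) = -0.5701.

-0.57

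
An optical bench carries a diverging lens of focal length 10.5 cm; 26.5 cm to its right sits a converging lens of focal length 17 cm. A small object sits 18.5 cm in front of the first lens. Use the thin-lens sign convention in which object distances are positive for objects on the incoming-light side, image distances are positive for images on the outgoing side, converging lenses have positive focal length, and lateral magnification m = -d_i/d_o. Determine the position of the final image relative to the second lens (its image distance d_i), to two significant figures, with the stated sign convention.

35 cm

Lens 1: 1/d_i1 = 1/f_1 - 1/d_o1 = 1/(-10.5) - 1/18.5 = -0.14929 cm^-1, so d_i1 = -6.698 cm.
With d_i1 < 0 the first image is virtual and lies on the object side; the object distance for lens 2 is d_o2 = 26.5 - (-6.698) = 33.198 cm.
Lens 2: 1/d_i2 = 1/f_2 - 1/d_o2 = 1/17 - 1/(33.198) = 0.02870 cm^-1, so d_i2 = 34.841 cm.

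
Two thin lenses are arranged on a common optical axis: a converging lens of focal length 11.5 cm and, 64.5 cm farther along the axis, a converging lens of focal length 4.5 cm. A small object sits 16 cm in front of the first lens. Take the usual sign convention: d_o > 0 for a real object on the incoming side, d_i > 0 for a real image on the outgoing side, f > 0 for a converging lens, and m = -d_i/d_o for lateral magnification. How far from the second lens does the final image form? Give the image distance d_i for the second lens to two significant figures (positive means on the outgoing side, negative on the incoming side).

5.6 cm

Applying the thin-lens equation to the first lens, 1/11.5 = 1/16 + 1/d_i1, which gives d_i1 = 40.889 cm.
The intermediate image is 40.889 cm to the right of lens 1, so d_o2 = L - d_i1 = 64.5 - 40.889 = 23.611 cm.
Applying the thin-lens equation again with f_2 = 4.5 cm and d_o2 = 23.611 cm gives d_i2 = 5.560 cm.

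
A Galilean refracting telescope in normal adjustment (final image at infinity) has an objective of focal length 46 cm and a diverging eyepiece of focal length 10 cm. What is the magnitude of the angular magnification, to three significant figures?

|M| = f_obj/|f_eye| = 46/10 = 4.600.

4.60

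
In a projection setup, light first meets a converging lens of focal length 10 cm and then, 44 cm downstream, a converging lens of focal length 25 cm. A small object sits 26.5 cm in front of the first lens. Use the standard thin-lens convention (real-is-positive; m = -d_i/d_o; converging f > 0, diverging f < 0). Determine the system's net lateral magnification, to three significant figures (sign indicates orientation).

Lens 1: 1/d_i1 = 1/f_1 - 1/d_o1 = 1/10 - 1/26.5 = 0.06226 cm^-1, so d_i1 = 16.061 cm.
m_1 = -(16.061)/26.5 = -0.6061.
Object distance for lens 2: d_o2 = 44 - 16.061 = 27.939 cm.
Lens 2: 1/d_i2 = 1/f_2 - 1/d_o2 = 1/25 - 1/(27.939) = 0.00421 cm^-1, so d_i2 = 237.629 cm.
m_2 = -(237.629)/(27.939) = -8.5052.
The system's lateral magnification is m_1 m_2 = (-0.6061)(-8.5052) = 5.1546.

5.15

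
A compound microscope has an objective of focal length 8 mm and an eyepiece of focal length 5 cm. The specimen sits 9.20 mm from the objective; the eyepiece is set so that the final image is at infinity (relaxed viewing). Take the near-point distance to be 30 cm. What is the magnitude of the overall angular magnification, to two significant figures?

Convert to cm: f_obj = 8 mm = 0.8 cm; d_o = 9.20 mm = 0.92 cm.
Objective: 1/d_i = 1/f_obj - 1/d_o = 1/0.8 - 1/0.92 = 0.16304 cm^-1, so d_i = 6.133 cm.
m_obj = -d_i/d_o = -6.133/0.92 = -6.667.
Eyepiece angular magnification (image at infinity): M_eye = D/f_e = 30/5 = 6.000.
Overall M = m_obj x M_eye = (-6.667)(6.000) = -40.00.
|M| = 40.00.

40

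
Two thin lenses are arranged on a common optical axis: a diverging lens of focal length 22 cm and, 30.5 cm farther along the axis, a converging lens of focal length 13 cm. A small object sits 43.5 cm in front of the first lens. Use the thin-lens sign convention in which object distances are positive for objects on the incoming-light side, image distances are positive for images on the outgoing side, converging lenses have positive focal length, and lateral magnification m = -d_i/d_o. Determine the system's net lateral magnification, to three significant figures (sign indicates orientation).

-0.136

Lens 1: 1/d_i1 = 1/f_1 - 1/d_o1 = 1/(-22) - 1/43.5 = -0.06844 cm^-1, so d_i1 = -14.611 cm.
m_1 = -(-14.611)/43.5 = 0.3359.
The intermediate image is virtual, 14.611 cm to the left of lens 1, so d_o2 = L - d_i1 = 30.5 - (-14.611) = 45.111 cm.
Lens 2: 1/d_i2 = 1/f_2 - 1/d_o2 = 1/13 - 1/(45.111) = 0.05476 cm^-1, so d_i2 = 18.263 cm.
m_2 = -(18.263)/(45.111) = -0.4048.
The system's lateral magnification is m_1 m_2 = (0.3359)(-0.4048) = -0.1360.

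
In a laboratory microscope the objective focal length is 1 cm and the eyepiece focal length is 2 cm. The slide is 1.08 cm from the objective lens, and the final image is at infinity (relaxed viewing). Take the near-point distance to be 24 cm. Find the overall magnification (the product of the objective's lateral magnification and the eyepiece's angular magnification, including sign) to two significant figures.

-150

Objective: 1/d_i = 1/f_obj - 1/d_o = 1/1 - 1/1.08 = 0.07407 cm^-1, so d_i = 13.500 cm.
m_obj = -d_i/d_o = -13.500/1.08 = -12.500.
Eyepiece angular magnification (image at infinity): M_eye = D/f_e = 24/2 = 12.000.
Overall M = m_obj x M_eye = (-12.500)(12.000) = -150.00.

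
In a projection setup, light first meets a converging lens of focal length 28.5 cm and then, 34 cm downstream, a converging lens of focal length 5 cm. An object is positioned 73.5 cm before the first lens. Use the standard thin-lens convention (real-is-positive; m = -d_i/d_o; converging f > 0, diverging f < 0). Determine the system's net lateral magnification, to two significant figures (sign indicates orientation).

First lens: d_i1 = 1/(1/28.5 - 1/73.5) = 46.550 cm.
m_1 = -(46.550)/73.5 = -0.6333.
Since 46.550 cm > 34 cm, the first image lies past the second lens and serves as a virtual object: d_o2 = L - d_i1 = -12.550 cm.
Second lens: d_i2 = 1/(1/5 - 1/(-12.550)) = 3.575 cm.
m_2 = -(3.575)/(-12.550) = 0.2849.
The system's lateral magnification is m_1 m_2 = (-0.6333)(0.2849) = -0.1804.

-0.18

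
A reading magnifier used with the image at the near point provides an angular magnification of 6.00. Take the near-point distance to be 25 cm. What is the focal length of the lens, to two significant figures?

For the image at the near point, M = 1 + D/f.
f = D/(M - 1) = 25/(6.0 - 1) = 5.000 cm.

5.0 cm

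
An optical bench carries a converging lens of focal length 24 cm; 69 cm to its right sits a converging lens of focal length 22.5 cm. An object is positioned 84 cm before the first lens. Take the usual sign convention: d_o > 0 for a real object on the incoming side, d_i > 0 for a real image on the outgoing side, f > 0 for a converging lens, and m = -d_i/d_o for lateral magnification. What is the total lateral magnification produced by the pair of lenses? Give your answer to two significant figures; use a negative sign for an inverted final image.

Lens 1: 1/d_i1 = 1/f_1 - 1/d_o1 = 1/24 - 1/84 = 0.02976 cm^-1, so d_i1 = 33.600 cm.
m_1 = -(33.600)/84 = -0.4000.
The intermediate image is 33.600 cm to the right of lens 1, so d_o2 = L - d_i1 = 69 - 33.600 = 35.400 cm.
Lens 2: 1/d_i2 = 1/f_2 - 1/d_o2 = 1/22.5 - 1/(35.400) = 0.01620 cm^-1, so d_i2 = 61.744 cm.
m_2 = -(61.744)/(35.400) = -1.7442.
Overall magnification: m = m_1 m_2 = 0.6977.

0.70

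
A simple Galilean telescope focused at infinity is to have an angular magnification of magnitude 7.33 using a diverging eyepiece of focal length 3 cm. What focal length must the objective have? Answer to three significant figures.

|M| = f_obj/|f_eye|, so f_obj = |M| x |f_eye| = 7.33 x 3 = 21.990 cm.

22.0 cm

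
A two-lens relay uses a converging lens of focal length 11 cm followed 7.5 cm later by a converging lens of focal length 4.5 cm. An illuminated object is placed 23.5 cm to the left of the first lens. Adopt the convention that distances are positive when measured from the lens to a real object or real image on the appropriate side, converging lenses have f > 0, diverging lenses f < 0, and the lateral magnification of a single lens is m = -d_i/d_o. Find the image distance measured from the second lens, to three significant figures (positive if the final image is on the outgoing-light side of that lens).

3.35 cm

First lens: d_i1 = 1/(1/11 - 1/23.5) = 20.680 cm.
This image would form 20.680 cm past lens 1, i.e. 13.180 cm beyond lens 2, so it is a virtual object for lens 2: d_o2 = 7.5 - 20.680 = -13.180 cm.
Second lens: d_i2 = 1/(1/4.5 - 1/(-13.180)) = 3.355 cm.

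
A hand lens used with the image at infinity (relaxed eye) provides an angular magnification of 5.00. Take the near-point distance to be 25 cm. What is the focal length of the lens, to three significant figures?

5.00 cm

For the image at infinity, M = D/f.
f = D/M = 25/5.0 = 5.000 cm.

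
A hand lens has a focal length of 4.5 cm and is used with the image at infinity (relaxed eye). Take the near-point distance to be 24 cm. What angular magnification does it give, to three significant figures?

5.33

M = D/f = 24/4.5 = 5.333.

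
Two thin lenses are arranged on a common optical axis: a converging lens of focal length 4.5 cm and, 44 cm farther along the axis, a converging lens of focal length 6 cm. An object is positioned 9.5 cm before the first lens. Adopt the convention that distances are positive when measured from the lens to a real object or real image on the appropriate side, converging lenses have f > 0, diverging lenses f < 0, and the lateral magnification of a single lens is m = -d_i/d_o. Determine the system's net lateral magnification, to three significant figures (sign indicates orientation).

Applying the thin-lens equation to the first lens, 1/4.5 = 1/9.5 + 1/d_i1, which gives d_i1 = 8.550 cm.
Its lateral magnification is m_1 = -d_i1/d_o1 = -(8.550)/9.5 = -0.9000.
The intermediate image is 8.550 cm to the right of lens 1, so d_o2 = L - d_i1 = 44 - 8.550 = 35.450 cm.
Applying the thin-lens equation again with f_2 = 6 cm and d_o2 = 35.450 cm gives d_i2 = 7.222 cm.
m_2 = -(7.222)/(35.450) = -0.2037.
Total m = m_1 x m_2 = (-0.9000)(-0.2037) = 0.1834.

0.183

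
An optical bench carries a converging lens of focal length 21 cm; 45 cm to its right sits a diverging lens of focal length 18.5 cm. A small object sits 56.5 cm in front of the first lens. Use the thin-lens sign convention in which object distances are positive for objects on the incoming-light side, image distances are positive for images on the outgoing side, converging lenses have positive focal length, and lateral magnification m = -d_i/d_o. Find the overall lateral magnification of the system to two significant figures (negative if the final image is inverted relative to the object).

-0.36

First lens: d_i1 = 1/(1/21 - 1/56.5) = 33.423 cm.
m_1 = -(33.423)/56.5 = -0.5915.
The intermediate image is 33.423 cm to the right of lens 1, so d_o2 = L - d_i1 = 45 - 33.423 = 11.577 cm.
Second lens: d_i2 = 1/(1/(-18.5) - 1/(11.577)) = -7.121 cm.
m_2 = -(-7.121)/(11.577) = 0.6151.
The system's lateral magnification is m_1 m_2 = (-0.5915)(0.6151) = -0.3638.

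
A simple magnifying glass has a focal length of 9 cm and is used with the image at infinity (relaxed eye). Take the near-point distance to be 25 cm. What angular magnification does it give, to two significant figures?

2.8

M = D/f = 25/9 = 2.778.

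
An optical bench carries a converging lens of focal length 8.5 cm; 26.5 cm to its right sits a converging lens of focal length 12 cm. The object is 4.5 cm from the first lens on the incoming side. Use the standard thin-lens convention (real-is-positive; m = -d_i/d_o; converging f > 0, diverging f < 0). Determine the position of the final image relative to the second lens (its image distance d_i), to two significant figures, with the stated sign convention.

First lens: d_i1 = 1/(1/8.5 - 1/4.5) = -9.563 cm.
With d_i1 < 0 the first image is virtual and lies on the object side; the object distance for lens 2 is d_o2 = 26.5 - (-9.563) = 36.062 cm.
Second lens: d_i2 = 1/(1/12 - 1/(36.062)) = 17.984 cm.

18 cm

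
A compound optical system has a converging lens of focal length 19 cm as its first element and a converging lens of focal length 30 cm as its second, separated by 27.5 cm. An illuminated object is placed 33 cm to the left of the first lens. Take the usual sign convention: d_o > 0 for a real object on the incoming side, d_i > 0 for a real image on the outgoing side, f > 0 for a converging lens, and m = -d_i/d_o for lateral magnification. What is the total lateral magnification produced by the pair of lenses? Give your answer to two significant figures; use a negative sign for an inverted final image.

Lens 1: 1/d_i1 = 1/f_1 - 1/d_o1 = 1/19 - 1/33 = 0.02233 cm^-1, so d_i1 = 44.786 cm.
m_1 = -(44.786)/33 = -1.3571.
This image would form 44.786 cm past lens 1, i.e. 17.286 cm beyond lens 2, so it is a virtual object for lens 2: d_o2 = 27.5 - 44.786 = -17.286 cm.
Lens 2: 1/d_i2 = 1/f_2 - 1/d_o2 = 1/30 - 1/(-17.286) = 0.09118 cm^-1, so d_i2 = 10.967 cm.
m_2 = -(10.967)/(-17.286) = 0.6344.
Overall magnification: m = m_1 m_2 = -0.8610.

-0.86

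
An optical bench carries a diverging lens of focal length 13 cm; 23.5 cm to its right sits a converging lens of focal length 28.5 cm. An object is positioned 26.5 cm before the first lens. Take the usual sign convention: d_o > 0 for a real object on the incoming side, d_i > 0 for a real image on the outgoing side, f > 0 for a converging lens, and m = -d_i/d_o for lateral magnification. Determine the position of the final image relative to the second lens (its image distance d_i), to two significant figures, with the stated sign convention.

250 cm

Applying the thin-lens equation to the first lens, 1/(-13) = 1/26.5 + 1/d_i1, which gives d_i1 = -8.722 cm.
The intermediate image is virtual, 8.722 cm to the left of lens 1, so d_o2 = L - d_i1 = 23.5 - (-8.722) = 32.222 cm.
Applying the thin-lens equation again with f_2 = 28.5 cm and d_o2 = 32.222 cm gives d_i2 = 246.758 cm.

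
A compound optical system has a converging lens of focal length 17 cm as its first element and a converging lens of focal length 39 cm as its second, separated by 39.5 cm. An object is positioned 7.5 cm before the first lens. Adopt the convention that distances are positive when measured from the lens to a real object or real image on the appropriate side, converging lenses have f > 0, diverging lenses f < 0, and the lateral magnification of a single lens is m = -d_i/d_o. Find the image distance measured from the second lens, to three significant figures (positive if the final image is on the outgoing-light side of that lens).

148 cm

First lens: d_i1 = 1/(1/17 - 1/7.5) = -13.421 cm.
With d_i1 < 0 the first image is virtual and lies on the object side; the object distance for lens 2 is d_o2 = 39.5 - (-13.421) = 52.921 cm.
Second lens: d_i2 = 1/(1/39 - 1/(52.921)) = 148.259 cm.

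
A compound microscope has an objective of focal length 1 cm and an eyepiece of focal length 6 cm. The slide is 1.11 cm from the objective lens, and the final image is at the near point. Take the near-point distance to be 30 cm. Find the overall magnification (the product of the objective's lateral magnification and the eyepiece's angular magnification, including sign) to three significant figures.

Objective: 1/d_i = 1/f_obj - 1/d_o = 1/1 - 1/1.11 = 0.09910 cm^-1, so d_i = 10.091 cm.
m_obj = -d_i/d_o = -10.091/1.11 = -9.091.
Eyepiece angular magnification (image at near point): M_eye = 1 + D/f_e = 1 + 30/6 = 6.000.
Overall M = m_obj x M_eye = (-9.091)(6.000) = -54.55.

-54.5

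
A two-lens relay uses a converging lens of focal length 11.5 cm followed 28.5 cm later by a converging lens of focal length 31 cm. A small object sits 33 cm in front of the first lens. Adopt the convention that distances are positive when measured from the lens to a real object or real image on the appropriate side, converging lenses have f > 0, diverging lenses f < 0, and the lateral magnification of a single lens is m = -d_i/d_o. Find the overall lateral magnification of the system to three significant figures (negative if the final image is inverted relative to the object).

Applying the thin-lens equation to the first lens, 1/11.5 = 1/33 + 1/d_i1, which gives d_i1 = 17.651 cm.
Its lateral magnification is m_1 = -d_i1/d_o1 = -(17.651)/33 = -0.5349.
The intermediate image is 17.651 cm to the right of lens 1, so d_o2 = L - d_i1 = 28.5 - 17.651 = 10.849 cm.
Applying the thin-lens equation again with f_2 = 31 cm and d_o2 = 10.849 cm gives d_i2 = -16.690 cm.
m_2 = -(-16.690)/(10.849) = 1.5384.
Total m = m_1 x m_2 = (-0.5349)(1.5384) = -0.8229.

-0.823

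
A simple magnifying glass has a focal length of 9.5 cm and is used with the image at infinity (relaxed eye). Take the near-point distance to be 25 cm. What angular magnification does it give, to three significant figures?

M = D/f = 25/9.5 = 2.632.

2.63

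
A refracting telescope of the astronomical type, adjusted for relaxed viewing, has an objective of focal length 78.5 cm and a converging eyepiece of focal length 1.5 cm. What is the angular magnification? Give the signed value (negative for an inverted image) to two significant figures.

M = -f_obj/f_eye = -78.5/(1.5) = -52.333.

-52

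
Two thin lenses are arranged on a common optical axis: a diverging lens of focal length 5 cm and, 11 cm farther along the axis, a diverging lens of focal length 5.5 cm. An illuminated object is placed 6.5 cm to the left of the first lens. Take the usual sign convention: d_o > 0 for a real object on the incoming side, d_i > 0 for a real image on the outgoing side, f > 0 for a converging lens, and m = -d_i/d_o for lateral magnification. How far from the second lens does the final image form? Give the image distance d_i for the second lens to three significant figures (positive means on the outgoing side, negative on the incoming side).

Applying the thin-lens equation to the first lens, 1/(-5) = 1/6.5 + 1/d_i1, which gives d_i1 = -2.826 cm.
With d_i1 < 0 the first image is virtual and lies on the object side; the object distance for lens 2 is d_o2 = 11 - (-2.826) = 13.826 cm.
Applying the thin-lens equation again with f_2 = -5.5 cm and d_o2 = 13.826 cm gives d_i2 = -3.935 cm.

-3.93 cm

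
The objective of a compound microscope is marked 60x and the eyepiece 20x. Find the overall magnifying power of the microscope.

1200

The overall magnification of a compound microscope is the product of the objective and eyepiece magnifications:
M = M_obj x M_eye = 60 x 20 = 1200.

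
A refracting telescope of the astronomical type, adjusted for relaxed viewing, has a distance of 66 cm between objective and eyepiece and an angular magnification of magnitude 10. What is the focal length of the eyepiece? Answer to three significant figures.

In normal adjustment the tube length equals f_obj + f_eye and |M| = f_obj/f_eye.
So f_obj = 10 f_eye and 10 f_eye + f_eye = 66 cm, giving f_eye = 66/11 = 6.000 cm and f_obj = 60.000 cm.

6.00 cm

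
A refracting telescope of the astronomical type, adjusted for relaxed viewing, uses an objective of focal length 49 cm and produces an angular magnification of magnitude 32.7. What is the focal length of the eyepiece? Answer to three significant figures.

1.50 cm

|M| = f_obj/f_eye, so f_eye = f_obj/|M| = 49/32.7 = 1.498 cm.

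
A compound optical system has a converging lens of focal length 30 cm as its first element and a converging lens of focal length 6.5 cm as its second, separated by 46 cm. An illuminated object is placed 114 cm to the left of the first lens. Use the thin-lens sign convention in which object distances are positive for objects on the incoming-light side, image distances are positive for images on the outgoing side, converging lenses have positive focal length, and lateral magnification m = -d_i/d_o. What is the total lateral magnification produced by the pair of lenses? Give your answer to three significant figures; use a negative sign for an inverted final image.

Applying the thin-lens equation to the first lens, 1/30 = 1/114 + 1/d_i1, which gives d_i1 = 40.714 cm.
Its lateral magnification is m_1 = -d_i1/d_o1 = -(40.714)/114 = -0.3571.
Object distance for lens 2: d_o2 = 46 - 40.714 = 5.286 cm.
Applying the thin-lens equation again with f_2 = 6.5 cm and d_o2 = 5.286 cm gives d_i2 = -28.294 cm.
m_2 = -(-28.294)/(5.286) = 5.3529.
Total m = m_1 x m_2 = (-0.3571)(5.3529) = -1.9118.

-1.91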